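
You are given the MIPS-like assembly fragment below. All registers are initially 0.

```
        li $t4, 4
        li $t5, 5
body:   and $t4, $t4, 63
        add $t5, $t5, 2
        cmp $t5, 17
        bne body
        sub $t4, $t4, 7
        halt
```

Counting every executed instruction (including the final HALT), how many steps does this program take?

li $t4, 4 → $t4=4
li $t5, 5 → $t5=5
and $t4, $t4, 63 → $t4=4&63=4
add $t5, $t5, 2 → $t5=5+2=7
cmp $t5, 17  (cmp 7,17)
bne body: taken
and $t4, $t4, 63 → $t4=4&63=4
add $t5, $t5, 2 → $t5=7+2=9
cmp $t5, 17  (cmp 9,17)
bne body: taken
and $t4, $t4, 63 → $t4=4&63=4
add $t5, $t5, 2 → $t5=9+2=11
cmp $t5, 17  (cmp 11,17)
bne body: taken
and $t4, $t4, 63 → $t4=4&63=4
add $t5, $t5, 2 → $t5=11+2=13
cmp $t5, 17  (cmp 13,17)
bne body: taken
and $t4, $t4, 63 → $t4=4&63=4
add $t5, $t5, 2 → $t5=13+2=15
cmp $t5, 17  (cmp 15,17)
bne body: taken
and $t4, $t4, 63 → $t4=4&63=4
add $t5, $t5, 2 → $t5=15+2=17
cmp $t5, 17  (cmp 17,17)
bne body: not taken
sub $t4, $t4, 7 → $t4=4-7=-3
halt.
Total executed instructions: 28.

28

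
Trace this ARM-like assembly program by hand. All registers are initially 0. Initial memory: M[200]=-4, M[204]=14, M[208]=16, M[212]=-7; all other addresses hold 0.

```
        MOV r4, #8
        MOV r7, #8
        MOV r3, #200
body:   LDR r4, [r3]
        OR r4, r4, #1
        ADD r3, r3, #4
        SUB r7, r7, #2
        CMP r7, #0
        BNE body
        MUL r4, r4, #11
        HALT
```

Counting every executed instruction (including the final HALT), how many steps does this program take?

after MOV r4, #8: r4=8
after MOV r7, #8: r7=8
after MOV r3, #200: r3=200
after LDR r4, [r3]: r4=M[200]=-4
after OR r4, r4, #1: r4=(-4)|1=-3
after ADD r3, r3, #4: r3=200+4=204
after SUB r7, r7, #2: r7=8-2=6
CMP r7, #0  (cmp 6,0)
BNE body: taken
after LDR r4, [r3]: r4=M[204]=14
after OR r4, r4, #1: r4=14|1=15
after ADD r3, r3, #4: r3=204+4=208
after SUB r7, r7, #2: r7=6-2=4
CMP r7, #0  (cmp 4,0)
BNE body: taken
after LDR r4, [r3]: r4=M[208]=16
after OR r4, r4, #1: r4=16|1=17
after ADD r3, r3, #4: r3=208+4=212
after SUB r7, r7, #2: r7=4-2=2
CMP r7, #0  (cmp 2,0)
BNE body: taken
after LDR r4, [r3]: r4=M[212]=-7
after OR r4, r4, #1: r4=(-7)|1=-7
after ADD r3, r3, #4: r3=212+4=216
after SUB r7, r7, #2: r7=2-2=0
CMP r7, #0  (cmp 0,0)
BNE body: not taken
after MUL r4, r4, #11: r4=(-7)*11=-77
halt.
Total executed instructions: 29.

29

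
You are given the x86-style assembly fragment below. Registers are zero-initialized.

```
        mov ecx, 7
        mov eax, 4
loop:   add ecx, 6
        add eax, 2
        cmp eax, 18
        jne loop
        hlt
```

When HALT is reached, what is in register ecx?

mov ecx, 7 → ecx=7
mov eax, 4 → eax=4
add ecx, 6 → ecx=7+6=13
add eax, 2 → eax=4+2=6
cmp eax, 18  (cmp 6,18)
jne loop: taken
add ecx, 6 → ecx=13+6=19
add eax, 2 → eax=6+2=8
cmp eax, 18  (cmp 8,18)
jne loop: taken
add ecx, 6 → ecx=19+6=25
add eax, 2 → eax=8+2=10
cmp eax, 18  (cmp 10,18)
jne loop: taken
add ecx, 6 → ecx=25+6=31
add eax, 2 → eax=10+2=12
cmp eax, 18  (cmp 12,18)
jne loop: taken
add ecx, 6 → ecx=31+6=37
add eax, 2 → eax=12+2=14
cmp eax, 18  (cmp 14,18)
jne loop: taken
add ecx, 6 → ecx=37+6=43
add eax, 2 → eax=14+2=16
cmp eax, 18  (cmp 16,18)
jne loop: taken
add ecx, 6 → ecx=43+6=49
add eax, 2 → eax=16+2=18
cmp eax, 18  (cmp 18,18)
jne loop: not taken
halt.

49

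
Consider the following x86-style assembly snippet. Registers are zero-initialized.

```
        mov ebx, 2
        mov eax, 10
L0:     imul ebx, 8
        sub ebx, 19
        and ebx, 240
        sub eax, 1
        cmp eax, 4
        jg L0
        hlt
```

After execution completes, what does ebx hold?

ebx=2
eax=10
ebx=2*8=16
ebx=16-19=-3
ebx=(-3)&240=240
eax=10-1=9
cmp eax, 4  (cmp 9,4)
jg L0: taken
ebx=240*8=1920
ebx=1920-19=1901
ebx=1901&240=96
eax=9-1=8
cmp eax, 4  (cmp 8,4)
jg L0: taken
ebx=96*8=768
ebx=768-19=749
ebx=749&240=224
eax=8-1=7
cmp eax, 4  (cmp 7,4)
jg L0: taken
ebx=224*8=1792
ebx=1792-19=1773
ebx=1773&240=224
eax=7-1=6
cmp eax, 4  (cmp 6,4)
jg L0: taken
ebx=224*8=1792
ebx=1792-19=1773
ebx=1773&240=224
eax=6-1=5
cmp eax, 4  (cmp 5,4)
jg L0: taken
ebx=224*8=1792
ebx=1792-19=1773
ebx=1773&240=224
eax=5-1=4
cmp eax, 4  (cmp 4,4)
jg L0: not taken
halt.

224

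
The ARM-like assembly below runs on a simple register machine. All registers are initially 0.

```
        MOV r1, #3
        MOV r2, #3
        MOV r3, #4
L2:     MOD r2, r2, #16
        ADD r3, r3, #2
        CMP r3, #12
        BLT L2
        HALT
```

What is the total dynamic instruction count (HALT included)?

MOV r1, #3 → r1=3
MOV r2, #3 → r2=3
MOV r3, #4 → r3=4
MOD r2, r2, #16 → r2=3%16=3
ADD r3, r3, #2 → r3=4+2=6
CMP r3, #12  (cmp 6,12)
BLT L2: taken
MOD r2, r2, #16 → r2=3%16=3
ADD r3, r3, #2 → r3=6+2=8
CMP r3, #12  (cmp 8,12)
BLT L2: taken
MOD r2, r2, #16 → r2=3%16=3
ADD r3, r3, #2 → r3=8+2=10
CMP r3, #12  (cmp 10,12)
BLT L2: taken
MOD r2, r2, #16 → r2=3%16=3
ADD r3, r3, #2 → r3=10+2=12
CMP r3, #12  (cmp 12,12)
BLT L2: not taken
halt.
Total executed instructions: 20.

20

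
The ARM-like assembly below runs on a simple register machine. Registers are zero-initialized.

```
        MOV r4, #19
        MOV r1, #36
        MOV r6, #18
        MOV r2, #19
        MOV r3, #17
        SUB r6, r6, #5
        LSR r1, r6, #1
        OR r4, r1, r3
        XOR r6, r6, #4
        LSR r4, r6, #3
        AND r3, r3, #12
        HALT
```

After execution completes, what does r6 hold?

after MOV r4, #19: r4=19
after MOV r1, #36: r1=36
after MOV r6, #18: r6=18
after MOV r2, #19: r2=19
after MOV r3, #17: r3=17
after SUB r6, r6, #5: r6=18-5=13
after LSR r1, r6, #1: r1=13>>1=6
after OR r4, r1, r3: r4=6|17=23
after XOR r6, r6, #4: r6=13^4=9
after LSR r4, r6, #3: r4=9>>3=1
after AND r3, r3, #12: r3=17&12=0
halt.

9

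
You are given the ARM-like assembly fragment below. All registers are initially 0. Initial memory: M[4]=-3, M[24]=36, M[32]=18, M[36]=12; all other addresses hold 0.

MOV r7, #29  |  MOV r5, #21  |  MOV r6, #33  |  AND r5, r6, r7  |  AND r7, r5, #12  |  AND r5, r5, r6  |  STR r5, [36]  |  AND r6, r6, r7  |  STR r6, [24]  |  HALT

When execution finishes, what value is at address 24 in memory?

0

r7=29
r5=21
r6=33
r5=33&29=1
r7=1&12=0
r5=1&33=1
STR r5, [36] → M[36]=1
r6=33&0=0
STR r6, [24] → M[24]=0
halt.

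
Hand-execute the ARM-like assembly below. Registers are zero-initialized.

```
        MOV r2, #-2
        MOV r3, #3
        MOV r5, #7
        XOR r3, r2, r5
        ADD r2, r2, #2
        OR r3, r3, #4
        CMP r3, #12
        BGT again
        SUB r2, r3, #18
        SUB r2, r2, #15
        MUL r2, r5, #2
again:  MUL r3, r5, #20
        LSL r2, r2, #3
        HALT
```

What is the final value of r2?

112

MOV r2, #-2 → r2=-2
MOV r3, #3 → r3=3
MOV r5, #7 → r5=7
XOR r3, r2, r5 → r3=(-2)^7=-7
ADD r2, r2, #2 → r2=(-2)+2=0
OR r3, r3, #4 → r3=(-7)|4=-3
CMP r3, #12  (cmp -3,12)
BGT again: not taken
SUB r2, r3, #18 → r2=(-3)-18=-21
SUB r2, r2, #15 → r2=(-21)-15=-36
MUL r2, r5, #2 → r2=7*2=14
MUL r3, r5, #20 → r3=7*20=140
LSL r2, r2, #3 → r2=14<<3=112
halt.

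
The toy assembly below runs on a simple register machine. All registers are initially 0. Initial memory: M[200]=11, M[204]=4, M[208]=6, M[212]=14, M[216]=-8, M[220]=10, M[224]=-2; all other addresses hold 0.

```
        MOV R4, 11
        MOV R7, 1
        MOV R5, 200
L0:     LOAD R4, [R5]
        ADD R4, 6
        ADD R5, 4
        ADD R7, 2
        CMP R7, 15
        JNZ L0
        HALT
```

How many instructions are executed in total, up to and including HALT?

MOV R4, 11 → R4=11
MOV R7, 1 → R7=1
MOV R5, 200 → R5=200
LOAD R4, [R5] → R4=M[200]=11
ADD R4, 6 → R4=11+6=17
ADD R5, 4 → R5=200+4=204
ADD R7, 2 → R7=1+2=3
CMP R7, 15  (cmp 3,15)
JNZ L0: taken
LOAD R4, [R5] → R4=M[204]=4
ADD R4, 6 → R4=4+6=10
ADD R5, 4 → R5=204+4=208
ADD R7, 2 → R7=3+2=5
CMP R7, 15  (cmp 5,15)
JNZ L0: taken
LOAD R4, [R5] → R4=M[208]=6
ADD R4, 6 → R4=6+6=12
ADD R5, 4 → R5=208+4=212
ADD R7, 2 → R7=5+2=7
CMP R7, 15  (cmp 7,15)
JNZ L0: taken
LOAD R4, [R5] → R4=M[212]=14
ADD R4, 6 → R4=14+6=20
ADD R5, 4 → R5=212+4=216
ADD R7, 2 → R7=7+2=9
CMP R7, 15  (cmp 9,15)
JNZ L0: taken
LOAD R4, [R5] → R4=M[216]=-8
ADD R4, 6 → R4=(-8)+6=-2
ADD R5, 4 → R5=216+4=220
ADD R7, 2 → R7=9+2=11
CMP R7, 15  (cmp 11,15)
JNZ L0: taken
LOAD R4, [R5] → R4=M[220]=10
ADD R4, 6 → R4=10+6=16
ADD R5, 4 → R5=220+4=224
ADD R7, 2 → R7=11+2=13
CMP R7, 15  (cmp 13,15)
JNZ L0: taken
LOAD R4, [R5] → R4=M[224]=-2
ADD R4, 6 → R4=(-2)+6=4
ADD R5, 4 → R5=224+4=228
ADD R7, 2 → R7=13+2=15
CMP R7, 15  (cmp 15,15)
JNZ L0: not taken
halt.
Total executed instructions: 46.

46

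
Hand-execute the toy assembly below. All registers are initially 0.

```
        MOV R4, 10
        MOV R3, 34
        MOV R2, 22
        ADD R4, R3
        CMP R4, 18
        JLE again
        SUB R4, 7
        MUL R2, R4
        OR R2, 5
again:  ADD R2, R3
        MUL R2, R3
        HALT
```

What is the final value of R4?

after MOV R4, 10: R4=10
after MOV R3, 34: R3=34
after MOV R2, 22: R2=22
after ADD R4, R3: R4=10+34=44
CMP R4, 18  (cmp 44,18)
JLE again: not taken
after SUB R4, 7: R4=44-7=37
after MUL R2, R4: R2=22*37=814
after OR R2, 5: R2=814|5=815
after ADD R2, R3: R2=815+34=849
after MUL R2, R3: R2=849*34=28866
halt.

37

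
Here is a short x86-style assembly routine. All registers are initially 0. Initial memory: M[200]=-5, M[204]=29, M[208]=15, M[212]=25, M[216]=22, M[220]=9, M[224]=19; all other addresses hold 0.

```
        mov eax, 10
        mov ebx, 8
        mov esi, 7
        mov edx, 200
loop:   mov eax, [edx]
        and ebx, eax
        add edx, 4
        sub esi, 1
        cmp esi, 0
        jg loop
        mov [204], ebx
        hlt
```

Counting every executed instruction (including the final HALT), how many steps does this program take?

48

mov eax, 10 → eax=10
mov ebx, 8 → ebx=8
mov esi, 7 → esi=7
mov edx, 200 → edx=200
mov eax, [edx] → eax=M[200]=-5
and ebx, eax → ebx=8&(-5)=8
add edx, 4 → edx=200+4=204
sub esi, 1 → esi=7-1=6
cmp esi, 0  (cmp 6,0)
jg loop: taken
mov eax, [edx] → eax=M[204]=29
and ebx, eax → ebx=8&29=8
add edx, 4 → edx=204+4=208
sub esi, 1 → esi=6-1=5
cmp esi, 0  (cmp 5,0)
jg loop: taken
mov eax, [edx] → eax=M[208]=15
and ebx, eax → ebx=8&15=8
add edx, 4 → edx=208+4=212
sub esi, 1 → esi=5-1=4
cmp esi, 0  (cmp 4,0)
jg loop: taken
mov eax, [edx] → eax=M[212]=25
and ebx, eax → ebx=8&25=8
add edx, 4 → edx=212+4=216
sub esi, 1 → esi=4-1=3
cmp esi, 0  (cmp 3,0)
jg loop: taken
mov eax, [edx] → eax=M[216]=22
and ebx, eax → ebx=8&22=0
add edx, 4 → edx=216+4=220
sub esi, 1 → esi=3-1=2
cmp esi, 0  (cmp 2,0)
jg loop: taken
mov eax, [edx] → eax=M[220]=9
and ebx, eax → ebx=0&9=0
add edx, 4 → edx=220+4=224
sub esi, 1 → esi=2-1=1
cmp esi, 0  (cmp 1,0)
jg loop: taken
mov eax, [edx] → eax=M[224]=19
and ebx, eax → ebx=0&19=0
add edx, 4 → edx=224+4=228
sub esi, 1 → esi=1-1=0
cmp esi, 0  (cmp 0,0)
jg loop: not taken
mov [204], ebx → M[204]=0
halt.
Total executed instructions: 48.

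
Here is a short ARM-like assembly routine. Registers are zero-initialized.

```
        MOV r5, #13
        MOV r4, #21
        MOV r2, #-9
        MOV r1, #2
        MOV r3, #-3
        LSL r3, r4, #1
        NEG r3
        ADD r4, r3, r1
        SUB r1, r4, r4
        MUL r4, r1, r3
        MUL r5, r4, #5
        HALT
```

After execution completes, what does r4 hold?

MOV r5, #13 → r5=13
MOV r4, #21 → r4=21
MOV r2, #-9 → r2=-9
MOV r1, #2 → r1=2
MOV r3, #-3 → r3=-3
LSL r3, r4, #1 → r3=21<<1=42
NEG r3 → r3=-(42)=-42
ADD r4, r3, r1 → r4=(-42)+2=-40
SUB r1, r4, r4 → r1=(-40)-(-40)=0
MUL r4, r1, r3 → r4=0*(-42)=0
MUL r5, r4, #5 → r5=0*5=0
halt.

0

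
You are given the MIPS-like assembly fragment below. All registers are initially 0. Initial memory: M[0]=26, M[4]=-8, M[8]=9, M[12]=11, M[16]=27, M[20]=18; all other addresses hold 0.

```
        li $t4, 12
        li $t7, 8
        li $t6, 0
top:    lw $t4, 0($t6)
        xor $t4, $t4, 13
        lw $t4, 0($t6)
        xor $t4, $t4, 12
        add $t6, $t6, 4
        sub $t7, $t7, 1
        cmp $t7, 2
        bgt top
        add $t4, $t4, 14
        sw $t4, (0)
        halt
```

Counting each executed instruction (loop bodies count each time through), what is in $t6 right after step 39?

16

li $t4, 12 → $t4=12
li $t7, 8 → $t7=8
li $t6, 0 → $t6=0
lw $t4, 0($t6) → $t4=M[0]=26
xor $t4, $t4, 13 → $t4=26^13=23
lw $t4, 0($t6) → $t4=M[0]=26
xor $t4, $t4, 12 → $t4=26^12=22
add $t6, $t6, 4 → $t6=0+4=4
sub $t7, $t7, 1 → $t7=8-1=7
cmp $t7, 2  (cmp 7,2)
bgt top: taken
lw $t4, 0($t6) → $t4=M[4]=-8
xor $t4, $t4, 13 → $t4=(-8)^13=-11
lw $t4, 0($t6) → $t4=M[4]=-8
xor $t4, $t4, 12 → $t4=(-8)^12=-12
add $t6, $t6, 4 → $t6=4+4=8
sub $t7, $t7, 1 → $t7=7-1=6
cmp $t7, 2  (cmp 6,2)
bgt top: taken
lw $t4, 0($t6) → $t4=M[8]=9
xor $t4, $t4, 13 → $t4=9^13=4
lw $t4, 0($t6) → $t4=M[8]=9
xor $t4, $t4, 12 → $t4=9^12=5
add $t6, $t6, 4 → $t6=8+4=12
sub $t7, $t7, 1 → $t7=6-1=5
cmp $t7, 2  (cmp 5,2)
bgt top: taken
lw $t4, 0($t6) → $t4=M[12]=11
xor $t4, $t4, 13 → $t4=11^13=6
lw $t4, 0($t6) → $t4=M[12]=11
xor $t4, $t4, 12 → $t4=11^12=7
add $t6, $t6, 4 → $t6=12+4=16
sub $t7, $t7, 1 → $t7=5-1=4
cmp $t7, 2  (cmp 4,2)
bgt top: taken
lw $t4, 0($t6) → $t4=M[16]=27
xor $t4, $t4, 13 → $t4=27^13=22
lw $t4, 0($t6) → $t4=M[16]=27
xor $t4, $t4, 12 → $t4=27^12=23
After step 39: $t6 = 16.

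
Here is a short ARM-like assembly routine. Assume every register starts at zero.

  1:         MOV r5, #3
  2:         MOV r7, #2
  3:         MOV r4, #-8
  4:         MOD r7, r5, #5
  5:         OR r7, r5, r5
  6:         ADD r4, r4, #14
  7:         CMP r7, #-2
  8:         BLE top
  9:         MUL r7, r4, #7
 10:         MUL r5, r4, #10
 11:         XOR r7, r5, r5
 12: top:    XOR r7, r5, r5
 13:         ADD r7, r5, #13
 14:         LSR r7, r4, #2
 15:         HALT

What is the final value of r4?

after MOV r5, #3: r5=3
after MOV r7, #2: r7=2
after MOV r4, #-8: r4=-8
after MOD r7, r5, #5: r7=3%5=3
after OR r7, r5, r5: r7=3|3=3
after ADD r4, r4, #14: r4=(-8)+14=6
CMP r7, #-2  (cmp 3,-2)
BLE top: not taken
after MUL r7, r4, #7: r7=6*7=42
after MUL r5, r4, #10: r5=6*10=60
after XOR r7, r5, r5: r7=60^60=0
after XOR r7, r5, r5: r7=60^60=0
after ADD r7, r5, #13: r7=60+13=73
after LSR r7, r4, #2: r7=6>>2=1
halt.

6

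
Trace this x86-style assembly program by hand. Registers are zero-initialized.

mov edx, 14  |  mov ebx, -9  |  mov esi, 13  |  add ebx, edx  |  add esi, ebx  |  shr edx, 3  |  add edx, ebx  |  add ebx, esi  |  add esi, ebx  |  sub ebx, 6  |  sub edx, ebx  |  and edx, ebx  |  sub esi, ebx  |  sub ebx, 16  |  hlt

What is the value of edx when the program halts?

17

after mov edx, 14: edx=14
after mov ebx, -9: ebx=-9
after mov esi, 13: esi=13
after add ebx, edx: ebx=(-9)+14=5
after add esi, ebx: esi=13+5=18
after shr edx, 3: edx=14>>3=1
after add edx, ebx: edx=1+5=6
after add ebx, esi: ebx=5+18=23
after add esi, ebx: esi=18+23=41
after sub ebx, 6: ebx=23-6=17
after sub edx, ebx: edx=6-17=-11
after and edx, ebx: edx=(-11)&17=17
after sub esi, ebx: esi=41-17=24
after sub ebx, 16: ebx=17-16=1
halt.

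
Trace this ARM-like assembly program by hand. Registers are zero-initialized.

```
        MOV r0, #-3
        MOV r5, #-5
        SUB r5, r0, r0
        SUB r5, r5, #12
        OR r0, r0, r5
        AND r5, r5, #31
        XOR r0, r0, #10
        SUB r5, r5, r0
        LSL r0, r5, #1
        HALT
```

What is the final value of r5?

29

r0=-3
r5=-5
r5=(-3)-(-3)=0
r5=0-12=-12
r0=(-3)|(-12)=-3
r5=(-12)&31=20
r0=(-3)^10=-9
r5=20-(-9)=29
r0=29<<1=58
halt.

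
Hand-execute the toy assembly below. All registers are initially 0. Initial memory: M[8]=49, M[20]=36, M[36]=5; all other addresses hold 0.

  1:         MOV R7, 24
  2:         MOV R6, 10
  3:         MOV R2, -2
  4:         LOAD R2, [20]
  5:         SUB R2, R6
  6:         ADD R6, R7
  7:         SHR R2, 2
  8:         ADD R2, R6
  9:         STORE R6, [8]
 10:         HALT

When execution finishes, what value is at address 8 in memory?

MOV R7, 24 → R7=24
MOV R6, 10 → R6=10
MOV R2, -2 → R2=-2
LOAD R2, [20] → R2=M[20]=36
SUB R2, R6 → R2=36-10=26
ADD R6, R7 → R6=10+24=34
SHR R2, 2 → R2=26>>2=6
ADD R2, R6 → R2=6+34=40
STORE R6, [8] → M[8]=34
halt.

34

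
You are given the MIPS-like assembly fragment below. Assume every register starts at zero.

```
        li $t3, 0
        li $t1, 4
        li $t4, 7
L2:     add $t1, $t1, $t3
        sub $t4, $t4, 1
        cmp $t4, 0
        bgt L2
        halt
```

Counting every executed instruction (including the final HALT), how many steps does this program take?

32

after li $t3, 0: $t3=0
after li $t1, 4: $t1=4
after li $t4, 7: $t4=7
after add $t1, $t1, $t3: $t1=4+0=4
after sub $t4, $t4, 1: $t4=7-1=6
cmp $t4, 0  (cmp 6,0)
bgt L2: taken
after add $t1, $t1, $t3: $t1=4+0=4
after sub $t4, $t4, 1: $t4=6-1=5
cmp $t4, 0  (cmp 5,0)
bgt L2: taken
after add $t1, $t1, $t3: $t1=4+0=4
after sub $t4, $t4, 1: $t4=5-1=4
cmp $t4, 0  (cmp 4,0)
bgt L2: taken
after add $t1, $t1, $t3: $t1=4+0=4
after sub $t4, $t4, 1: $t4=4-1=3
cmp $t4, 0  (cmp 3,0)
bgt L2: taken
after add $t1, $t1, $t3: $t1=4+0=4
after sub $t4, $t4, 1: $t4=3-1=2
cmp $t4, 0  (cmp 2,0)
bgt L2: taken
after add $t1, $t1, $t3: $t1=4+0=4
after sub $t4, $t4, 1: $t4=2-1=1
cmp $t4, 0  (cmp 1,0)
bgt L2: taken
after add $t1, $t1, $t3: $t1=4+0=4
after sub $t4, $t4, 1: $t4=1-1=0
cmp $t4, 0  (cmp 0,0)
bgt L2: not taken
halt.
Total executed instructions: 32.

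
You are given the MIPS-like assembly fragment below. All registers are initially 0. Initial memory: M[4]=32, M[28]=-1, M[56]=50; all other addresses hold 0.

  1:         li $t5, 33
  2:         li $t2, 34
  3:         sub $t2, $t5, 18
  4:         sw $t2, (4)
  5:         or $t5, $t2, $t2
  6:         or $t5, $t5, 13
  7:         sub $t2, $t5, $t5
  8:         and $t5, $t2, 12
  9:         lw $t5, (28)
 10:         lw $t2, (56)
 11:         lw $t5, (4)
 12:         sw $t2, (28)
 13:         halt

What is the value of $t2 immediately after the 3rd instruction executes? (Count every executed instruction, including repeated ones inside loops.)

15

after li $t5, 33: $t5=33
after li $t2, 34: $t2=34
after sub $t2, $t5, 18: $t2=33-18=15
After step 3: $t2 = 15.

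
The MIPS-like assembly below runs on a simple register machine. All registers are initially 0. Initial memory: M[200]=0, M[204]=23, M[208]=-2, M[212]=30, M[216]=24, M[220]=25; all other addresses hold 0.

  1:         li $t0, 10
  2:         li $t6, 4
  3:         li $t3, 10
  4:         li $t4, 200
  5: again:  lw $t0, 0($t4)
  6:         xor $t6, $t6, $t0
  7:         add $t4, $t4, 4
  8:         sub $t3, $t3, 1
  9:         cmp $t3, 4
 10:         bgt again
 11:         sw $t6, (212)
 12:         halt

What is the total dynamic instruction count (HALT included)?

after li $t0, 10: $t0=10
after li $t6, 4: $t6=4
after li $t3, 10: $t3=10
after li $t4, 200: $t4=200
after lw $t0, 0($t4): $t0=M[200]=0
after xor $t6, $t6, $t0: $t6=4^0=4
after add $t4, $t4, 4: $t4=200+4=204
after sub $t3, $t3, 1: $t3=10-1=9
cmp $t3, 4  (cmp 9,4)
bgt again: taken
after lw $t0, 0($t4): $t0=M[204]=23
after xor $t6, $t6, $t0: $t6=4^23=19
after add $t4, $t4, 4: $t4=204+4=208
after sub $t3, $t3, 1: $t3=9-1=8
cmp $t3, 4  (cmp 8,4)
bgt again: taken
after lw $t0, 0($t4): $t0=M[208]=-2
after xor $t6, $t6, $t0: $t6=19^(-2)=-19
after add $t4, $t4, 4: $t4=208+4=212
after sub $t3, $t3, 1: $t3=8-1=7
cmp $t3, 4  (cmp 7,4)
bgt again: taken
after lw $t0, 0($t4): $t0=M[212]=30
after xor $t6, $t6, $t0: $t6=(-19)^30=-13
after add $t4, $t4, 4: $t4=212+4=216
after sub $t3, $t3, 1: $t3=7-1=6
cmp $t3, 4  (cmp 6,4)
bgt again: taken
after lw $t0, 0($t4): $t0=M[216]=24
after xor $t6, $t6, $t0: $t6=(-13)^24=-21
after add $t4, $t4, 4: $t4=216+4=220
after sub $t3, $t3, 1: $t3=6-1=5
cmp $t3, 4  (cmp 5,4)
bgt again: taken
after lw $t0, 0($t4): $t0=M[220]=25
after xor $t6, $t6, $t0: $t6=(-21)^25=-14
after add $t4, $t4, 4: $t4=220+4=224
after sub $t3, $t3, 1: $t3=5-1=4
cmp $t3, 4  (cmp 4,4)
bgt again: not taken
sw $t6, (212) → M[212]=-14
halt.
Total executed instructions: 42.

42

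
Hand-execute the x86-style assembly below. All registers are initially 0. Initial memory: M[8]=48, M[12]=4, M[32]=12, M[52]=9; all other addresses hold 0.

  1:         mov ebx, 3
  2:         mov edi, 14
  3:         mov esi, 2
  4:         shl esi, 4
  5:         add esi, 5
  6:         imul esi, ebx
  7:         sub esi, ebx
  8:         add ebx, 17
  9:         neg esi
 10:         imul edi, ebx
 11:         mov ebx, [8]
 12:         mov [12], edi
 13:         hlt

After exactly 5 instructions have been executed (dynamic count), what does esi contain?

mov ebx, 3 → ebx=3
mov edi, 14 → edi=14
mov esi, 2 → esi=2
shl esi, 4 → esi=2<<4=32
add esi, 5 → esi=32+5=37
After step 5: esi = 37.

37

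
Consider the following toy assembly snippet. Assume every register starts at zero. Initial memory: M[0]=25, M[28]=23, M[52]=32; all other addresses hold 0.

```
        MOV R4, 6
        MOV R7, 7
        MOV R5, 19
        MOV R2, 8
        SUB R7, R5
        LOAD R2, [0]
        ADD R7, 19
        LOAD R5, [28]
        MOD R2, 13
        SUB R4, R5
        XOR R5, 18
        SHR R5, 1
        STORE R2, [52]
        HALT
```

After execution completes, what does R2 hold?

12

after MOV R4, 6: R4=6
after MOV R7, 7: R7=7
after MOV R5, 19: R5=19
after MOV R2, 8: R2=8
after SUB R7, R5: R7=7-19=-12
after LOAD R2, [0]: R2=M[0]=25
after ADD R7, 19: R7=(-12)+19=7
after LOAD R5, [28]: R5=M[28]=23
after MOD R2, 13: R2=25%13=12
after SUB R4, R5: R4=6-23=-17
after XOR R5, 18: R5=23^18=5
after SHR R5, 1: R5=5>>1=2
STORE R2, [52] → M[52]=12
halt.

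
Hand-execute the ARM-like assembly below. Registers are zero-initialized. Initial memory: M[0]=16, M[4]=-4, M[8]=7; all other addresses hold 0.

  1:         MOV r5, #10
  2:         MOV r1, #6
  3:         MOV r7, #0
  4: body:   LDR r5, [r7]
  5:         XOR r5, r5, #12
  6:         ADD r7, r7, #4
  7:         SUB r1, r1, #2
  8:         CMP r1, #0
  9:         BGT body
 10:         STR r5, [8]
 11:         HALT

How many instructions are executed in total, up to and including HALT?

23

MOV r5, #10 → r5=10
MOV r1, #6 → r1=6
MOV r7, #0 → r7=0
LDR r5, [r7] → r5=M[0]=16
XOR r5, r5, #12 → r5=16^12=28
ADD r7, r7, #4 → r7=0+4=4
SUB r1, r1, #2 → r1=6-2=4
CMP r1, #0  (cmp 4,0)
BGT body: taken
LDR r5, [r7] → r5=M[4]=-4
XOR r5, r5, #12 → r5=(-4)^12=-16
ADD r7, r7, #4 → r7=4+4=8
SUB r1, r1, #2 → r1=4-2=2
CMP r1, #0  (cmp 2,0)
BGT body: taken
LDR r5, [r7] → r5=M[8]=7
XOR r5, r5, #12 → r5=7^12=11
ADD r7, r7, #4 → r7=8+4=12
SUB r1, r1, #2 → r1=2-2=0
CMP r1, #0  (cmp 0,0)
BGT body: not taken
STR r5, [8] → M[8]=11
halt.
Total executed instructions: 23.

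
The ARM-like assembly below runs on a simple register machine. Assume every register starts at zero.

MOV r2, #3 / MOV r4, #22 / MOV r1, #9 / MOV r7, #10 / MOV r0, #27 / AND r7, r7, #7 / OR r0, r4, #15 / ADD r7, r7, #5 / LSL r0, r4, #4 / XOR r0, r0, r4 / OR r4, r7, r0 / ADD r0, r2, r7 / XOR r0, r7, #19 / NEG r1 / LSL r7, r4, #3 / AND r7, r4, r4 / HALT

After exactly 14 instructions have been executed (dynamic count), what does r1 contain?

after MOV r2, #3: r2=3
after MOV r4, #22: r4=22
after MOV r1, #9: r1=9
after MOV r7, #10: r7=10
after MOV r0, #27: r0=27
after AND r7, r7, #7: r7=10&7=2
after OR r0, r4, #15: r0=22|15=31
after ADD r7, r7, #5: r7=2+5=7
after LSL r0, r4, #4: r0=22<<4=352
after XOR r0, r0, r4: r0=352^22=374
after OR r4, r7, r0: r4=7|374=375
after ADD r0, r2, r7: r0=3+7=10
after XOR r0, r7, #19: r0=7^19=20
after NEG r1: r1=-(9)=-9
After step 14: r1 = -9.

-9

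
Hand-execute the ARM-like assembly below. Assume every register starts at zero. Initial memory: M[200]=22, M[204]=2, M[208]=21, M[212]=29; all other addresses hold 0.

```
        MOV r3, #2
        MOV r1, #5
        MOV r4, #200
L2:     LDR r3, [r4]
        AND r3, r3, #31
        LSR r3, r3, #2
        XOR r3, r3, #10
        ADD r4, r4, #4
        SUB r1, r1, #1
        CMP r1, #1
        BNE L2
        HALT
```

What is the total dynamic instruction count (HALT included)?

r3=2
r1=5
r4=200
r3=M[200]=22
r3=22&31=22
r3=22>>2=5
r3=5^10=15
r4=200+4=204
r1=5-1=4
CMP r1, #1  (cmp 4,1)
BNE L2: taken
r3=M[204]=2
r3=2&31=2
r3=2>>2=0
r3=0^10=10
r4=204+4=208
r1=4-1=3
CMP r1, #1  (cmp 3,1)
BNE L2: taken
r3=M[208]=21
r3=21&31=21
r3=21>>2=5
r3=5^10=15
r4=208+4=212
r1=3-1=2
CMP r1, #1  (cmp 2,1)
BNE L2: taken
r3=M[212]=29
r3=29&31=29
r3=29>>2=7
r3=7^10=13
r4=212+4=216
r1=2-1=1
CMP r1, #1  (cmp 1,1)
BNE L2: not taken
halt.
Total executed instructions: 36.

36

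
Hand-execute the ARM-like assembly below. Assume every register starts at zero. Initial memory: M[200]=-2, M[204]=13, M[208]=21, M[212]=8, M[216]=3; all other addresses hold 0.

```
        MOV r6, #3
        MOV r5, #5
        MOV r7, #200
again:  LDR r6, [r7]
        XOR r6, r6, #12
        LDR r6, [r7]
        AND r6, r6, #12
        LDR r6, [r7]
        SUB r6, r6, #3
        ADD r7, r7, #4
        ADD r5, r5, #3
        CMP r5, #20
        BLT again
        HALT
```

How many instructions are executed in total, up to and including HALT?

r6=3
r5=5
r7=200
r6=M[200]=-2
r6=(-2)^12=-14
r6=M[200]=-2
r6=(-2)&12=12
r6=M[200]=-2
r6=(-2)-3=-5
r7=200+4=204
r5=5+3=8
CMP r5, #20  (cmp 8,20)
BLT again: taken
r6=M[204]=13
r6=13^12=1
r6=M[204]=13
r6=13&12=12
r6=M[204]=13
r6=13-3=10
r7=204+4=208
r5=8+3=11
CMP r5, #20  (cmp 11,20)
BLT again: taken
r6=M[208]=21
r6=21^12=25
r6=M[208]=21
r6=21&12=4
r6=M[208]=21
r6=21-3=18
r7=208+4=212
r5=11+3=14
CMP r5, #20  (cmp 14,20)
BLT again: taken
r6=M[212]=8
r6=8^12=4
r6=M[212]=8
r6=8&12=8
r6=M[212]=8
r6=8-3=5
r7=212+4=216
r5=14+3=17
CMP r5, #20  (cmp 17,20)
BLT again: taken
r6=M[216]=3
r6=3^12=15
r6=M[216]=3
r6=3&12=0
r6=M[216]=3
r6=3-3=0
r7=216+4=220
r5=17+3=20
CMP r5, #20  (cmp 20,20)
BLT again: not taken
halt.
Total executed instructions: 54.

54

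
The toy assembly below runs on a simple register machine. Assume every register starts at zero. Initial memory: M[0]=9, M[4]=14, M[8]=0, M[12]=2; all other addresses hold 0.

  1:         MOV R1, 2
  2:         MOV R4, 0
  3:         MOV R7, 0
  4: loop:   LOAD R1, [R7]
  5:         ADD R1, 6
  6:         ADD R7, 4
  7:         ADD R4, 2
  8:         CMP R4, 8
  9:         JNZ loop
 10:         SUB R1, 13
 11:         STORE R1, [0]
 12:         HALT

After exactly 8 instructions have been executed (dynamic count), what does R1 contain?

15

after MOV R1, 2: R1=2
after MOV R4, 0: R4=0
after MOV R7, 0: R7=0
after LOAD R1, [R7]: R1=M[0]=9
after ADD R1, 6: R1=9+6=15
after ADD R7, 4: R7=0+4=4
after ADD R4, 2: R4=0+2=2
CMP R4, 8  (cmp 2,8)
After step 8: R1 = 15.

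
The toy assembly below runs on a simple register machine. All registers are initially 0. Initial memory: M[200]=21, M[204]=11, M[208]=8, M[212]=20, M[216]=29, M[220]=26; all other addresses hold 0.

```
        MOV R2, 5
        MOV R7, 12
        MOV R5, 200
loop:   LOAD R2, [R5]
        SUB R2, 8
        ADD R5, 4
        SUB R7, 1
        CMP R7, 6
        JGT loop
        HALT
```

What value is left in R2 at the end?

R2=5
R7=12
R5=200
R2=M[200]=21
R2=21-8=13
R5=200+4=204
R7=12-1=11
CMP R7, 6  (cmp 11,6)
JGT loop: taken
R2=M[204]=11
R2=11-8=3
R5=204+4=208
R7=11-1=10
CMP R7, 6  (cmp 10,6)
JGT loop: taken
R2=M[208]=8
R2=8-8=0
R5=208+4=212
R7=10-1=9
CMP R7, 6  (cmp 9,6)
JGT loop: taken
R2=M[212]=20
R2=20-8=12
R5=212+4=216
R7=9-1=8
CMP R7, 6  (cmp 8,6)
JGT loop: taken
R2=M[216]=29
R2=29-8=21
R5=216+4=220
R7=8-1=7
CMP R7, 6  (cmp 7,6)
JGT loop: taken
R2=M[220]=26
R2=26-8=18
R5=220+4=224
R7=7-1=6
CMP R7, 6  (cmp 6,6)
JGT loop: not taken
halt.

18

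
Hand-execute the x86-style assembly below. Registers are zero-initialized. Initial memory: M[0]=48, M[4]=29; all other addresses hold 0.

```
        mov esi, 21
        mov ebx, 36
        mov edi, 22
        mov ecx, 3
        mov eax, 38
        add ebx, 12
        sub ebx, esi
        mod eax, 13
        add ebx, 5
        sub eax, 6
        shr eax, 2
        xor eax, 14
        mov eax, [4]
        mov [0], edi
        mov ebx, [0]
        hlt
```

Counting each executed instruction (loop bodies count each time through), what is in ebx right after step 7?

mov esi, 21 → esi=21
mov ebx, 36 → ebx=36
mov edi, 22 → edi=22
mov ecx, 3 → ecx=3
mov eax, 38 → eax=38
add ebx, 12 → ebx=36+12=48
sub ebx, esi → ebx=48-21=27
After step 7: ebx = 27.

27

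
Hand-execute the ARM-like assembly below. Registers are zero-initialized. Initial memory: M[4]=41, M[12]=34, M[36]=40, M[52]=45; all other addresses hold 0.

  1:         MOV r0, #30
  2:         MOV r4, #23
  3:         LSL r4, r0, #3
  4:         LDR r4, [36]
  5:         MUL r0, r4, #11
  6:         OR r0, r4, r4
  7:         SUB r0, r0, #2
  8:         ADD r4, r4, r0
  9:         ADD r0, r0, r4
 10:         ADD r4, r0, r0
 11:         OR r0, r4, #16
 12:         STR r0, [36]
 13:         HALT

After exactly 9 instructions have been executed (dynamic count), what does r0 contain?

MOV r0, #30 → r0=30
MOV r4, #23 → r4=23
LSL r4, r0, #3 → r4=30<<3=240
LDR r4, [36] → r4=M[36]=40
MUL r0, r4, #11 → r0=40*11=440
OR r0, r4, r4 → r0=40|40=40
SUB r0, r0, #2 → r0=40-2=38
ADD r4, r4, r0 → r4=40+38=78
ADD r0, r0, r4 → r0=38+78=116
After step 9: r0 = 116.

116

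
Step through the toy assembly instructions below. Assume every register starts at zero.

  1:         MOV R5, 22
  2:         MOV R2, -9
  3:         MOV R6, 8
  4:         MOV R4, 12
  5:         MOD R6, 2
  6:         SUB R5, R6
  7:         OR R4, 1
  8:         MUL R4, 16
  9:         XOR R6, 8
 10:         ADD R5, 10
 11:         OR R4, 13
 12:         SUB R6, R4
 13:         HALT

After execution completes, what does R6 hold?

-213

after MOV R5, 22: R5=22
after MOV R2, -9: R2=-9
after MOV R6, 8: R6=8
after MOV R4, 12: R4=12
after MOD R6, 2: R6=8%2=0
after SUB R5, R6: R5=22-0=22
after OR R4, 1: R4=12|1=13
after MUL R4, 16: R4=13*16=208
after XOR R6, 8: R6=0^8=8
after ADD R5, 10: R5=22+10=32
after OR R4, 13: R4=208|13=221
after SUB R6, R4: R6=8-221=-213
halt.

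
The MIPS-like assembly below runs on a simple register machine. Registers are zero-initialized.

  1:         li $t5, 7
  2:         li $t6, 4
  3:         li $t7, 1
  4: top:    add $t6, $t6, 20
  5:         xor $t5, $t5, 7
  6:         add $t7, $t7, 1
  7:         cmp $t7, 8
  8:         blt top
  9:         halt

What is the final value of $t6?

li $t5, 7 → $t5=7
li $t6, 4 → $t6=4
li $t7, 1 → $t7=1
add $t6, $t6, 20 → $t6=4+20=24
xor $t5, $t5, 7 → $t5=7^7=0
add $t7, $t7, 1 → $t7=1+1=2
cmp $t7, 8  (cmp 2,8)
blt top: taken
add $t6, $t6, 20 → $t6=24+20=44
xor $t5, $t5, 7 → $t5=0^7=7
add $t7, $t7, 1 → $t7=2+1=3
cmp $t7, 8  (cmp 3,8)
blt top: taken
add $t6, $t6, 20 → $t6=44+20=64
xor $t5, $t5, 7 → $t5=7^7=0
add $t7, $t7, 1 → $t7=3+1=4
cmp $t7, 8  (cmp 4,8)
blt top: taken
add $t6, $t6, 20 → $t6=64+20=84
xor $t5, $t5, 7 → $t5=0^7=7
add $t7, $t7, 1 → $t7=4+1=5
cmp $t7, 8  (cmp 5,8)
blt top: taken
add $t6, $t6, 20 → $t6=84+20=104
xor $t5, $t5, 7 → $t5=7^7=0
add $t7, $t7, 1 → $t7=5+1=6
cmp $t7, 8  (cmp 6,8)
blt top: taken
add $t6, $t6, 20 → $t6=104+20=124
xor $t5, $t5, 7 → $t5=0^7=7
add $t7, $t7, 1 → $t7=6+1=7
cmp $t7, 8  (cmp 7,8)
blt top: taken
add $t6, $t6, 20 → $t6=124+20=144
xor $t5, $t5, 7 → $t5=7^7=0
add $t7, $t7, 1 → $t7=7+1=8
cmp $t7, 8  (cmp 8,8)
blt top: not taken
halt.

144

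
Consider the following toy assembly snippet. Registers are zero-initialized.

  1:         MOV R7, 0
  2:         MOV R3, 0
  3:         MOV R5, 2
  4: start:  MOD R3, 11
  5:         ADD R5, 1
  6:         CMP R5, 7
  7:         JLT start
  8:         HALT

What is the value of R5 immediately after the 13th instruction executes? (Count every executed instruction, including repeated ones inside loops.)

5

R7=0
R3=0
R5=2
R3=0%11=0
R5=2+1=3
CMP R5, 7  (cmp 3,7)
JLT start: taken
R3=0%11=0
R5=3+1=4
CMP R5, 7  (cmp 4,7)
JLT start: taken
R3=0%11=0
R5=4+1=5
After step 13: R5 = 5.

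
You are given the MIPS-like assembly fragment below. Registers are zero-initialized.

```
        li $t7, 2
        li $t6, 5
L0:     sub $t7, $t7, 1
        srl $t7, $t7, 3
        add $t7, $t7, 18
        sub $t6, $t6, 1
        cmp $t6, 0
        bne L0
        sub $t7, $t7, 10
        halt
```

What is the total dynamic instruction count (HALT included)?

after li $t7, 2: $t7=2
after li $t6, 5: $t6=5
after sub $t7, $t7, 1: $t7=2-1=1
after srl $t7, $t7, 3: $t7=1>>3=0
after add $t7, $t7, 18: $t7=0+18=18
after sub $t6, $t6, 1: $t6=5-1=4
cmp $t6, 0  (cmp 4,0)
bne L0: taken
after sub $t7, $t7, 1: $t7=18-1=17
after srl $t7, $t7, 3: $t7=17>>3=2
after add $t7, $t7, 18: $t7=2+18=20
after sub $t6, $t6, 1: $t6=4-1=3
cmp $t6, 0  (cmp 3,0)
bne L0: taken
after sub $t7, $t7, 1: $t7=20-1=19
after srl $t7, $t7, 3: $t7=19>>3=2
after add $t7, $t7, 18: $t7=2+18=20
after sub $t6, $t6, 1: $t6=3-1=2
cmp $t6, 0  (cmp 2,0)
bne L0: taken
after sub $t7, $t7, 1: $t7=20-1=19
after srl $t7, $t7, 3: $t7=19>>3=2
after add $t7, $t7, 18: $t7=2+18=20
after sub $t6, $t6, 1: $t6=2-1=1
cmp $t6, 0  (cmp 1,0)
bne L0: taken
after sub $t7, $t7, 1: $t7=20-1=19
after srl $t7, $t7, 3: $t7=19>>3=2
after add $t7, $t7, 18: $t7=2+18=20
after sub $t6, $t6, 1: $t6=1-1=0
cmp $t6, 0  (cmp 0,0)
bne L0: not taken
after sub $t7, $t7, 10: $t7=20-10=10
halt.
Total executed instructions: 34.

34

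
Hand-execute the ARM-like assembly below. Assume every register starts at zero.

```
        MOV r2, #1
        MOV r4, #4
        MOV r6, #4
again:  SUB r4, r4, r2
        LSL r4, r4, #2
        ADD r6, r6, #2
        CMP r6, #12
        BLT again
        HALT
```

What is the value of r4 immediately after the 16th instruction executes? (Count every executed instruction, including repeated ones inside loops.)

172

after MOV r2, #1: r2=1
after MOV r4, #4: r4=4
after MOV r6, #4: r6=4
after SUB r4, r4, r2: r4=4-1=3
after LSL r4, r4, #2: r4=3<<2=12
after ADD r6, r6, #2: r6=4+2=6
CMP r6, #12  (cmp 6,12)
BLT again: taken
after SUB r4, r4, r2: r4=12-1=11
after LSL r4, r4, #2: r4=11<<2=44
after ADD r6, r6, #2: r6=6+2=8
CMP r6, #12  (cmp 8,12)
BLT again: taken
after SUB r4, r4, r2: r4=44-1=43
after LSL r4, r4, #2: r4=43<<2=172
after ADD r6, r6, #2: r6=8+2=10
After step 16: r4 = 172.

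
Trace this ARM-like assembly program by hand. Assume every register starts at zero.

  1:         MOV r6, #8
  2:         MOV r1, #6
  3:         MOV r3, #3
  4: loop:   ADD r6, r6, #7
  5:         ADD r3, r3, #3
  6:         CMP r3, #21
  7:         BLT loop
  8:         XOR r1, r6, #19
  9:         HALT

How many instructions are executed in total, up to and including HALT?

after MOV r6, #8: r6=8
after MOV r1, #6: r1=6
after MOV r3, #3: r3=3
after ADD r6, r6, #7: r6=8+7=15
after ADD r3, r3, #3: r3=3+3=6
CMP r3, #21  (cmp 6,21)
BLT loop: taken
after ADD r6, r6, #7: r6=15+7=22
after ADD r3, r3, #3: r3=6+3=9
CMP r3, #21  (cmp 9,21)
BLT loop: taken
after ADD r6, r6, #7: r6=22+7=29
after ADD r3, r3, #3: r3=9+3=12
CMP r3, #21  (cmp 12,21)
BLT loop: taken
after ADD r6, r6, #7: r6=29+7=36
after ADD r3, r3, #3: r3=12+3=15
CMP r3, #21  (cmp 15,21)
BLT loop: taken
after ADD r6, r6, #7: r6=36+7=43
after ADD r3, r3, #3: r3=15+3=18
CMP r3, #21  (cmp 18,21)
BLT loop: taken
after ADD r6, r6, #7: r6=43+7=50
after ADD r3, r3, #3: r3=18+3=21
CMP r3, #21  (cmp 21,21)
BLT loop: not taken
after XOR r1, r6, #19: r1=50^19=33
halt.
Total executed instructions: 29.

29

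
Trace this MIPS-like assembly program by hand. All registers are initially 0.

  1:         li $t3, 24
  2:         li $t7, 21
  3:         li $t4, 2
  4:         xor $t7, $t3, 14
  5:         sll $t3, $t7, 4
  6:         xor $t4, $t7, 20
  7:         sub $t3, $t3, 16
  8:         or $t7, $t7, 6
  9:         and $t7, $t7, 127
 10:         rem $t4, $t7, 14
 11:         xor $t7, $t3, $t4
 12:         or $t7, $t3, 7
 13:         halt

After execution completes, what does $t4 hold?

8

$t3=24
$t7=21
$t4=2
$t7=24^14=22
$t3=22<<4=352
$t4=22^20=2
$t3=352-16=336
$t7=22|6=22
$t7=22&127=22
$t4=22%14=8
$t7=336^8=344
$t7=336|7=343
halt.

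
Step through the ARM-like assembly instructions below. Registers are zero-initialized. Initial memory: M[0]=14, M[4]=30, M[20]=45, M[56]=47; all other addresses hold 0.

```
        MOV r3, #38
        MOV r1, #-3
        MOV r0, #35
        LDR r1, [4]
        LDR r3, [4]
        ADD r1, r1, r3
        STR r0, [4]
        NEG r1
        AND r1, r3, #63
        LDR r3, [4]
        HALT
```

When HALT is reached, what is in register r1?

30

r3=38
r1=-3
r0=35
r1=M[4]=30
r3=M[4]=30
r1=30+30=60
STR r0, [4] → M[4]=35
r1=-(60)=-60
r1=30&63=30
r3=M[4]=35
halt.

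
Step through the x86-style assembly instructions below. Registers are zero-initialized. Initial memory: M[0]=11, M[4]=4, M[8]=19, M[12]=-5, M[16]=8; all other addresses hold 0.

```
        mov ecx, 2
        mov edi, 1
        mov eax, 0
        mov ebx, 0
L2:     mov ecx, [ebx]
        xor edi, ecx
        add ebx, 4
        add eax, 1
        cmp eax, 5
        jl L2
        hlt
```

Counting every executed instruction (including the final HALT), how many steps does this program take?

35

after mov ecx, 2: ecx=2
after mov edi, 1: edi=1
after mov eax, 0: eax=0
after mov ebx, 0: ebx=0
after mov ecx, [ebx]: ecx=M[0]=11
after xor edi, ecx: edi=1^11=10
after add ebx, 4: ebx=0+4=4
after add eax, 1: eax=0+1=1
cmp eax, 5  (cmp 1,5)
jl L2: taken
after mov ecx, [ebx]: ecx=M[4]=4
after xor edi, ecx: edi=10^4=14
after add ebx, 4: ebx=4+4=8
after add eax, 1: eax=1+1=2
cmp eax, 5  (cmp 2,5)
jl L2: taken
after mov ecx, [ebx]: ecx=M[8]=19
after xor edi, ecx: edi=14^19=29
after add ebx, 4: ebx=8+4=12
after add eax, 1: eax=2+1=3
cmp eax, 5  (cmp 3,5)
jl L2: taken
after mov ecx, [ebx]: ecx=M[12]=-5
after xor edi, ecx: edi=29^(-5)=-26
after add ebx, 4: ebx=12+4=16
after add eax, 1: eax=3+1=4
cmp eax, 5  (cmp 4,5)
jl L2: taken
after mov ecx, [ebx]: ecx=M[16]=8
after xor edi, ecx: edi=(-26)^8=-18
after add ebx, 4: ebx=16+4=20
after add eax, 1: eax=4+1=5
cmp eax, 5  (cmp 5,5)
jl L2: not taken
halt.
Total executed instructions: 35.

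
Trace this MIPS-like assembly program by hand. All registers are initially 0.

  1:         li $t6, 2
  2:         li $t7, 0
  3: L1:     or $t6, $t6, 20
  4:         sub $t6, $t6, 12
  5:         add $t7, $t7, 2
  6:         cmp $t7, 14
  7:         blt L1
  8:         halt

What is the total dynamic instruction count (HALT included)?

after li $t6, 2: $t6=2
after li $t7, 0: $t7=0
after or $t6, $t6, 20: $t6=2|20=22
after sub $t6, $t6, 12: $t6=22-12=10
after add $t7, $t7, 2: $t7=0+2=2
cmp $t7, 14  (cmp 2,14)
blt L1: taken
after or $t6, $t6, 20: $t6=10|20=30
after sub $t6, $t6, 12: $t6=30-12=18
after add $t7, $t7, 2: $t7=2+2=4
cmp $t7, 14  (cmp 4,14)
blt L1: taken
after or $t6, $t6, 20: $t6=18|20=22
after sub $t6, $t6, 12: $t6=22-12=10
after add $t7, $t7, 2: $t7=4+2=6
cmp $t7, 14  (cmp 6,14)
blt L1: taken
after or $t6, $t6, 20: $t6=10|20=30
after sub $t6, $t6, 12: $t6=30-12=18
after add $t7, $t7, 2: $t7=6+2=8
cmp $t7, 14  (cmp 8,14)
blt L1: taken
after or $t6, $t6, 20: $t6=18|20=22
after sub $t6, $t6, 12: $t6=22-12=10
after add $t7, $t7, 2: $t7=8+2=10
cmp $t7, 14  (cmp 10,14)
blt L1: taken
after or $t6, $t6, 20: $t6=10|20=30
after sub $t6, $t6, 12: $t6=30-12=18
after add $t7, $t7, 2: $t7=10+2=12
cmp $t7, 14  (cmp 12,14)
blt L1: taken
after or $t6, $t6, 20: $t6=18|20=22
after sub $t6, $t6, 12: $t6=22-12=10
after add $t7, $t7, 2: $t7=12+2=14
cmp $t7, 14  (cmp 14,14)
blt L1: not taken
halt.
Total executed instructions: 38.

38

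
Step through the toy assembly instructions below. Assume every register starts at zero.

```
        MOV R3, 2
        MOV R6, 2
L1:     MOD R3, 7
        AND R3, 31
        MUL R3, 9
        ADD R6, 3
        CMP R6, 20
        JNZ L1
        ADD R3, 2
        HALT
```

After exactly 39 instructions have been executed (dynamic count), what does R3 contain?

after MOV R3, 2: R3=2
after MOV R6, 2: R6=2
after MOD R3, 7: R3=2%7=2
after AND R3, 31: R3=2&31=2
after MUL R3, 9: R3=2*9=18
after ADD R6, 3: R6=2+3=5
CMP R6, 20  (cmp 5,20)
JNZ L1: taken
after MOD R3, 7: R3=18%7=4
after AND R3, 31: R3=4&31=4
after MUL R3, 9: R3=4*9=36
after ADD R6, 3: R6=5+3=8
CMP R6, 20  (cmp 8,20)
JNZ L1: taken
after MOD R3, 7: R3=36%7=1
after AND R3, 31: R3=1&31=1
after MUL R3, 9: R3=1*9=9
after ADD R6, 3: R6=8+3=11
CMP R6, 20  (cmp 11,20)
JNZ L1: taken
after MOD R3, 7: R3=9%7=2
after AND R3, 31: R3=2&31=2
after MUL R3, 9: R3=2*9=18
after ADD R6, 3: R6=11+3=14
CMP R6, 20  (cmp 14,20)
JNZ L1: taken
after MOD R3, 7: R3=18%7=4
after AND R3, 31: R3=4&31=4
after MUL R3, 9: R3=4*9=36
after ADD R6, 3: R6=14+3=17
CMP R6, 20  (cmp 17,20)
JNZ L1: taken
after MOD R3, 7: R3=36%7=1
after AND R3, 31: R3=1&31=1
after MUL R3, 9: R3=1*9=9
after ADD R6, 3: R6=17+3=20
CMP R6, 20  (cmp 20,20)
JNZ L1: not taken
after ADD R3, 2: R3=9+2=11
After step 39: R3 = 11.

11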